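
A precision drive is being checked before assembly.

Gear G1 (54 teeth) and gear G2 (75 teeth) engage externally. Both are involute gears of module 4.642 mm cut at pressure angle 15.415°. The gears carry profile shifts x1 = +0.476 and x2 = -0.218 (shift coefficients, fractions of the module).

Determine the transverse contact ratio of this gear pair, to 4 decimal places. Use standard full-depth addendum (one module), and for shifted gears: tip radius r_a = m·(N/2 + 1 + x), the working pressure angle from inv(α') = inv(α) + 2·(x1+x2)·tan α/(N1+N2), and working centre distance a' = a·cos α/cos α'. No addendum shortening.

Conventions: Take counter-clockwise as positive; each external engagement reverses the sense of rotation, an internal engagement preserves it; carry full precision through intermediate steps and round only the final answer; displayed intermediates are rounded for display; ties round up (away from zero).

2.0060

topology: single-mesh involute geometry — m = 4.642, 54T/75T pair
base radii: r_b1 = 120.825216, r_b2 = 167.812800
tip radii: r_a1 = 132.185592, r_a2 = 177.705044
inv(α') = inv(15.415°) + 2·(+0.476-0.218)·tan α/(54+75) = 0.00778798  ⇒  α' = 16.20303°
a' = a·cos α / cos α' = 299.4090·cos 15.415°/cos 16.20303° = 300.577263
action lengths: √(r_a1²−r_b1²) = 53.612480, √(r_a2²−r_b2²) = 58.463210
base pitch p_b = π·m·cos α = 14.058652
CR = (53.612480 + 58.463210 − 300.577263·sin 16.20303°)/14.058652 = 2.006028
contact ratio ≈ 2.0060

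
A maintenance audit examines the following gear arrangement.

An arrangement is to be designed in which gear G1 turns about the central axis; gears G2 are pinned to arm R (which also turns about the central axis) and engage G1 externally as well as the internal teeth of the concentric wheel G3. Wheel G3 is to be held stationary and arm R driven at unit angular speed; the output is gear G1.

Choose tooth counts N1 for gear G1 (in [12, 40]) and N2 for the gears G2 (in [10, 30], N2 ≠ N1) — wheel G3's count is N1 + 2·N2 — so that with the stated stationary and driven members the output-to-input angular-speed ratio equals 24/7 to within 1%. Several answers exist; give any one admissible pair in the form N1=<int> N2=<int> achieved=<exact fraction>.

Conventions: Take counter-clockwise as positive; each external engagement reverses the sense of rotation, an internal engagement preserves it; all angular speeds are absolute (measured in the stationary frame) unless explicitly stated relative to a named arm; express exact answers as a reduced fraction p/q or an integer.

N1=14 N2=10 achieved=24/7

class = planetary set [ratio 24/7 wanted; Willis about the carrier]
Willis with ω_ring = 0: ω_sun/ω_arm = (N1+N3)/N1; set equal to 24/7  ⇒  N3/N1 = 24/7 − 1 = 17/7
N3 = N1 + 2·N2  ⇒  N2/N1 = (N3/N1 − 1)/2 = (17/7 − 1)/2 = 5/7
smallest multiple with N1 ≥ 12 and N2 ≥ 10: k = 2  ⇒  N1 = 2·7 = 14, N2 = 2·5 = 10 (N1 ≤ 40, N2 ≤ 30, N2 ≠ N1 ✓), N3 = 14 + 2·10 = 34
check: (N1+N3)/N1 with N1 = 14, N3 = 34 gives 24/7; |achieved − target| = 0 ≤ 6/175 ✓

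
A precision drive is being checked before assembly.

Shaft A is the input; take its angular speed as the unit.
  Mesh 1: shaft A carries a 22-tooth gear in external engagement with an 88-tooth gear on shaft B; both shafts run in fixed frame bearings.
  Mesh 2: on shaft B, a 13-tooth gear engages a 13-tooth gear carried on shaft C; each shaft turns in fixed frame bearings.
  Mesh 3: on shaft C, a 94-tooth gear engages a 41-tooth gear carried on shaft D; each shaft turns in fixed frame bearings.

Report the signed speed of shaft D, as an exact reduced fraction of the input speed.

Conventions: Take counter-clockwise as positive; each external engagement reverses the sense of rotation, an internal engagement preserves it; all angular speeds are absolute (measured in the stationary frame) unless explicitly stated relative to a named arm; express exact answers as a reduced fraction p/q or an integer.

-47/82

3-mesh fixed-axis compound train (all bearings frame-fixed)
mesh 1 [22T→88T]: |ω|/ω_in = 1×22/88 = 1/4, sense flips to −
mesh 2 [13T→13T]: |ω|/ω_in = (1/4)×13/13 = 1/4, sense flips to +
mesh 3 [94T→41T]: |ω|/ω_in = (1/4)×94/41 = 47/82, sense flips to −
signed output speed (× input speed) = -47/82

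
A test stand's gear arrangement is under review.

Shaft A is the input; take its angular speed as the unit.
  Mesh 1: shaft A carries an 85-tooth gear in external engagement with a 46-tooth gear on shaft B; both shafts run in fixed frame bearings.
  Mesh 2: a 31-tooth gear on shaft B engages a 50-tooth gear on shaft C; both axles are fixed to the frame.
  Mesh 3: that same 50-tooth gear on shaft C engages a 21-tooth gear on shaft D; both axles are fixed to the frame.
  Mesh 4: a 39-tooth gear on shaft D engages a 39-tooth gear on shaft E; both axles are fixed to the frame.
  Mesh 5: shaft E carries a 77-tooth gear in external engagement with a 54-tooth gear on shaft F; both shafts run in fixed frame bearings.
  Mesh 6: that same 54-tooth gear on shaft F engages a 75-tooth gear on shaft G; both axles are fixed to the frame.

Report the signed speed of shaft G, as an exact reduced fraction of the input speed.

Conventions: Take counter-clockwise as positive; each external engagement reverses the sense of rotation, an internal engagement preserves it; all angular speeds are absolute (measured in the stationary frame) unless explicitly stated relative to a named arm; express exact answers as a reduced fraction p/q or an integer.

5797/2070

6-mesh fixed-axis compound train (all bearings frame-fixed)
mesh 1 [85T→46T]: |ω|/ω_in = 1×85/46 = 85/46, sense flips to −
mesh 2 [31T→50T]: |ω|/ω_in = (85/46)×31/50 = 527/460, sense flips to +
mesh 3 [50T→21T]: |ω|/ω_in = (527/460)×50/21 = 2635/966, sense flips to −
mesh 4 [39T→39T]: |ω|/ω_in = (2635/966)×39/39 = 2635/966, sense flips to +
mesh 5 [77T→54T]: |ω|/ω_in = (2635/966)×77/54 = 28985/7452, sense flips to −
mesh 6 [54T→75T]: |ω|/ω_in = (28985/7452)×54/75 = 5797/2070, sense flips to +
signed output speed (× input speed) = 5797/2070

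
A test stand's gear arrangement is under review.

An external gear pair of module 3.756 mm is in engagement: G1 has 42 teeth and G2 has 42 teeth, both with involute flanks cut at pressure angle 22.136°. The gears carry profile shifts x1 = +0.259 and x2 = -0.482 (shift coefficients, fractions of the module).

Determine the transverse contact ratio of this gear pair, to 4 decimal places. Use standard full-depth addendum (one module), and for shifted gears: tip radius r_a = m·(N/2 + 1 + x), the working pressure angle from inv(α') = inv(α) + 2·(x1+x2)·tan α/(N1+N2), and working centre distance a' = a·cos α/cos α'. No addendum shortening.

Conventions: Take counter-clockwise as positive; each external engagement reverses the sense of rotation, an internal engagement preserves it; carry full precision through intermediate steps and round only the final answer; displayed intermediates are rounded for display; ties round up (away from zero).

1.6516

class = single-mesh tooth geometry [involute pair 42T × 42T, m = 3.756]
base radii: r_b1 = 73.062212, r_b2 = 73.062212
tip radii: r_a1 = 83.604804, r_a2 = 80.821608
inv(α') = inv(22.136°) + 2·(+0.259-0.482)·tan α/(42+42) = 0.01828405  ⇒  α' = 21.35843°
a' = a·cos α / cos α' = 157.7520·cos 22.136°/cos 21.35843° = 156.900285
action lengths: √(r_a1²−r_b1²) = 40.640821, √(r_a2²−r_b2²) = 34.554962
base pitch p_b = π·m·cos α = 10.930081
CR = (40.640821 + 34.554962 − 156.900285·sin 21.35843°)/10.930081 = 1.651637
contact ratio ≈ 1.6516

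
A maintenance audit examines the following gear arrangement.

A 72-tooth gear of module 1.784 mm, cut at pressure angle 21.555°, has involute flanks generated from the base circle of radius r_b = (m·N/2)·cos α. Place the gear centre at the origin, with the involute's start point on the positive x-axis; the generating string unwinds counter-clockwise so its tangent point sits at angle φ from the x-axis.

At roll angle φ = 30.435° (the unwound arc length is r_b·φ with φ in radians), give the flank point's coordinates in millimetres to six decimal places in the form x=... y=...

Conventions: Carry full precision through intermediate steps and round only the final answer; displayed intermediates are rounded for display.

class = single-mesh tooth geometry [base-circle involute, m = 1.784, 72T]
pitch radius r_p = m·N/2 = 1.784·72/2 = 64.224000
base radius r_b = r_p·cos α = 64.224000·cos 21.555° = 59.732515
roll angle φ = 30.435° = 0.53119096 rad
x = r_b·(cos φ + φ·sin φ) = 67.574485
y = r_b·(sin φ − φ·cos φ) = 2.900932

x=67.574485 y=2.900932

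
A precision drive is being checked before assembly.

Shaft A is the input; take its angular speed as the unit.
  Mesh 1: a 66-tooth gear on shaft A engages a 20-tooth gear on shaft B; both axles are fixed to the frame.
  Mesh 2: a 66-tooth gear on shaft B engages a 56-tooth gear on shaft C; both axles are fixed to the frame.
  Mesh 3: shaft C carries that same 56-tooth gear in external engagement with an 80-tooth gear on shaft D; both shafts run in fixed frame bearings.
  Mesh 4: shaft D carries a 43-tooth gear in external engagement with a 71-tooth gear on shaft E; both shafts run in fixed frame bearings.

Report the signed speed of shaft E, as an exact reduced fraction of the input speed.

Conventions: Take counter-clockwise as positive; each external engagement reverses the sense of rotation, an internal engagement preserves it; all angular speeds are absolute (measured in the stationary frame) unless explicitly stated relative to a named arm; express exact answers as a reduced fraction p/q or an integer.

4-mesh fixed-axis compound train (all bearings frame-fixed)
mesh 1 [66T→20T]: |ω|/ω_in = 1×66/20 = 33/10, sense flips to −
mesh 2 [66T→56T]: |ω|/ω_in = (33/10)×66/56 = 1089/280, sense flips to +
mesh 3 [56T→80T]: |ω|/ω_in = (1089/280)×56/80 = 1089/400, sense flips to −
mesh 4 [43T→71T]: |ω|/ω_in = (1089/400)×43/71 = 46827/28400, sense flips to +
signed output speed (× input speed) = 46827/28400

46827/28400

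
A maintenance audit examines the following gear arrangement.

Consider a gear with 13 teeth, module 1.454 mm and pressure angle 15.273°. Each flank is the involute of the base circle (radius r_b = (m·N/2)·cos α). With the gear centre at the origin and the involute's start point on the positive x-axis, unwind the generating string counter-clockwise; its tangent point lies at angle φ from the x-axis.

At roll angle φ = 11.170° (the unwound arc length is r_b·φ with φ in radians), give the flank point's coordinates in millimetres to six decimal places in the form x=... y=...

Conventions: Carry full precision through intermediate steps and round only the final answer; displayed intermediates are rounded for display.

x=9.288821 y=0.022433

class = single-mesh tooth geometry [base-circle involute, m = 1.454, 13T]
pitch radius r_p = m·N/2 = 1.454·13/2 = 9.451000
base radius r_b = r_p·cos α = 9.451000·cos 15.273° = 9.117206
roll angle φ = 11.170° = 0.19495328 rad
x = r_b·(cos φ + φ·sin φ) = 9.288821
y = r_b·(sin φ − φ·cos φ) = 0.022433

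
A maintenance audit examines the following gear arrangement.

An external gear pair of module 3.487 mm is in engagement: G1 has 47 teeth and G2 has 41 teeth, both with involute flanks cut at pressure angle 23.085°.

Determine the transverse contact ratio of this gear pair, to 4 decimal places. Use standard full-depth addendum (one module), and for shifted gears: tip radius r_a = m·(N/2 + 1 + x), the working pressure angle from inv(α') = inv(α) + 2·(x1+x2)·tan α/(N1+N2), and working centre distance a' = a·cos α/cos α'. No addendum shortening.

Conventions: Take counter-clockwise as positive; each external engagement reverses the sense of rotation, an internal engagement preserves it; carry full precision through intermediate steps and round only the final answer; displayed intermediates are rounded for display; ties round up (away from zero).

single-mesh involute tooth geometry (47T engaging 41T at module 3.487)
base radii: r_b1 = 75.382727, r_b2 = 65.759400
tip radii: r_a1 = 85.431500, r_a2 = 74.970500
no profile shift: α' = α, a' = a
action lengths: √(r_a1²−r_b1²) = 40.199324, √(r_a2²−r_b2²) = 36.003849
base pitch p_b = π·m·cos α = 10.077524
CR = (40.199324 + 36.003849 − 153.428000·sin 23.08500°)/10.077524 = 1.592120
contact ratio ≈ 1.5921

1.5921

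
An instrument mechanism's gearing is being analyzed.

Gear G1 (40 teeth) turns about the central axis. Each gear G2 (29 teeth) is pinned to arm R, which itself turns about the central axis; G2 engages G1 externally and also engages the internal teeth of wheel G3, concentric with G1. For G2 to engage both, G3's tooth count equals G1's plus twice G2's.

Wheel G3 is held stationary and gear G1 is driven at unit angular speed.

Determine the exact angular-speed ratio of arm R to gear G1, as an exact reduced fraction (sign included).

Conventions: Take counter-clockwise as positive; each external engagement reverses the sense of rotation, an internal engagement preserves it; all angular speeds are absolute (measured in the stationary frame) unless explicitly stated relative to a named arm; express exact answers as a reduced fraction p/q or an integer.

20/69

recognized (axles ride arm R): planetary set, 40/29/98 teeth
ring teeth: 40 + 2·29 = 98
40(ω_sun−ω_arm) = −98(ω_ring−ω_arm),  ω_ring = 0, ω_sun = 1
40(1−ω_arm) = −98(0−ω_arm)  ⇒  138·ω_arm = 40  ⇒  ω_arm = 20/69
ω_out/ω_in = 20/69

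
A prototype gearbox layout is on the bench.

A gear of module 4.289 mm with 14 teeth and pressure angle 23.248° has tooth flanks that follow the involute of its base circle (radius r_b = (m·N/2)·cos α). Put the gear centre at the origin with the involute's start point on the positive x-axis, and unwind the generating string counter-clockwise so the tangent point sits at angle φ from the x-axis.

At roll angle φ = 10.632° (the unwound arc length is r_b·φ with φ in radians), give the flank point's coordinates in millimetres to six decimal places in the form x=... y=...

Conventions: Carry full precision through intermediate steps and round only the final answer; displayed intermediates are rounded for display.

class = single-mesh tooth geometry [base-circle involute, m = 4.289, 14T]
pitch radius r_p = m·N/2 = 4.289·14/2 = 30.023000
base radius r_b = r_p·cos α = 30.023000·cos 23.248° = 27.585282
roll angle φ = 10.632° = 0.18556341 rad
x = r_b·(cos φ + φ·sin φ) = 28.056134
y = r_b·(sin φ − φ·cos φ) = 0.058551

x=28.056134 y=0.058551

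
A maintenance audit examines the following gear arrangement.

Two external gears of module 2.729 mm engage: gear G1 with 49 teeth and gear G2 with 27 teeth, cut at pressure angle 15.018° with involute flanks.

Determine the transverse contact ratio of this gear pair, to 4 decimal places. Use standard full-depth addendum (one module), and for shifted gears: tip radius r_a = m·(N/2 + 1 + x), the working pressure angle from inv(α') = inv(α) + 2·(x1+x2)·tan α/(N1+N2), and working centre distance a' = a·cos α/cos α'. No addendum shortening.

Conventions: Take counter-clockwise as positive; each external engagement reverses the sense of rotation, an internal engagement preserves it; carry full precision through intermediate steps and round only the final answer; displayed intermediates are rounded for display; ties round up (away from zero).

1.9772

recognized (one external pair, fixed centres): single-mesh tooth geometry, m = 2.729, N1 = 49, N2 = 27
base radii: r_b1 = 64.576844, r_b2 = 35.583159
tip radii: r_a1 = 69.589500, r_a2 = 39.570500
no profile shift: α' = α, a' = a
action lengths: √(r_a1²−r_b1²) = 25.933178, √(r_a2²−r_b2²) = 17.310785
base pitch p_b = π·m·cos α = 8.280577
CR = (25.933178 + 17.310785 − 103.702000·sin 15.01800°)/8.280577 = 1.977210
contact ratio ≈ 1.9772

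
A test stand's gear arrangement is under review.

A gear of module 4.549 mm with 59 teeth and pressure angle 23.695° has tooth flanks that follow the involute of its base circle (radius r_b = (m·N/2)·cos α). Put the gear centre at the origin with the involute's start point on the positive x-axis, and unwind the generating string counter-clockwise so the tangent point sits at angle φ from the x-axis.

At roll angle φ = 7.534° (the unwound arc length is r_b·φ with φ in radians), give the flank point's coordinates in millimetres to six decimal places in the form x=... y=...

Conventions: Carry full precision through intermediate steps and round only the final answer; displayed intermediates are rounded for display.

class = single-mesh tooth geometry [base-circle involute, m = 4.549, 59T]
pitch radius r_p = m·N/2 = 4.549·59/2 = 134.195500
base radius r_b = r_p·cos α = 134.195500·cos 23.695° = 122.882506
roll angle φ = 7.534° = 0.13149311 rad
x = r_b·(cos φ + φ·sin φ) = 123.940265
y = r_b·(sin φ − φ·cos φ) = 0.092967

x=123.940265 y=0.092967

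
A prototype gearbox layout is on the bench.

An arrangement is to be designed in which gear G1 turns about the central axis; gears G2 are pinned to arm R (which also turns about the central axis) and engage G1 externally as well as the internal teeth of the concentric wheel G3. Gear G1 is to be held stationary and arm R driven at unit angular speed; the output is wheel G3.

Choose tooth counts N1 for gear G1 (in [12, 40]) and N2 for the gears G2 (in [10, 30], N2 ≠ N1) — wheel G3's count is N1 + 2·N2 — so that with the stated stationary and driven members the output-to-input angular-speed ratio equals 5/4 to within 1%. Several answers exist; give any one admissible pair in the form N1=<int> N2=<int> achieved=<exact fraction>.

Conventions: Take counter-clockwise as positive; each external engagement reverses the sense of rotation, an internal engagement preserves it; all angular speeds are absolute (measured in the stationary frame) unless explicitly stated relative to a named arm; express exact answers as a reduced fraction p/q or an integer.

planetary set to be sized for 5/4 (Willis relation)
Willis with ω_sun = 0: ω_ring/ω_arm = (N1+N3)/N3; set equal to 5/4  ⇒  N3/N1 = 1/(5/4 − 1) = 4
N3 = N1 + 2·N2  ⇒  N2/N1 = (N3/N1 − 1)/2 = (4 − 1)/2 = 3/2
smallest multiple with N1 ≥ 12 and N2 ≥ 10: k = 6  ⇒  N1 = 6·2 = 12, N2 = 6·3 = 18 (N1 ≤ 40, N2 ≤ 30, N2 ≠ N1 ✓), N3 = 12 + 2·18 = 48
check: (N1+N3)/N3 with N1 = 12, N3 = 48 gives 5/4; |achieved − target| = 0 ≤ 1/80 ✓

N1=12 N2=18 achieved=5/4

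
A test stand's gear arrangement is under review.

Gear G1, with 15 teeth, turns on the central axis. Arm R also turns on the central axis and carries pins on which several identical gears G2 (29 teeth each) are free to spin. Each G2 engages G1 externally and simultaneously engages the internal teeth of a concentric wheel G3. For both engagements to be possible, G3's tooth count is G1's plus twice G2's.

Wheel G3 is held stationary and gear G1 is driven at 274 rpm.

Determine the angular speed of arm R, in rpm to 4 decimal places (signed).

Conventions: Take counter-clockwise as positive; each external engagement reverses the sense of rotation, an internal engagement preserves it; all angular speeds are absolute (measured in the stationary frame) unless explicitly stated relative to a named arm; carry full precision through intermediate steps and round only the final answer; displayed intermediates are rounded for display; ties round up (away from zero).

+46.7045 rpm

topology: planetary set — G1 15T / G2 29T / G3 73T, arm = carrier (Willis)
normalise by the input: solve with ω_sun = 1, then scale by 274 rpm
ring teeth: 15 + 2·29 = 73
15(ω_sun−ω_arm) = −73(ω_ring−ω_arm),  ω_ring = 0, ω_sun = 1
15(1−ω_arm) = −73(0−ω_arm)  ⇒  88·ω_arm = 15  ⇒  ω_arm = 15/88
scale: ω_arm = 15/88 × 274 rpm = +46.7045 rpm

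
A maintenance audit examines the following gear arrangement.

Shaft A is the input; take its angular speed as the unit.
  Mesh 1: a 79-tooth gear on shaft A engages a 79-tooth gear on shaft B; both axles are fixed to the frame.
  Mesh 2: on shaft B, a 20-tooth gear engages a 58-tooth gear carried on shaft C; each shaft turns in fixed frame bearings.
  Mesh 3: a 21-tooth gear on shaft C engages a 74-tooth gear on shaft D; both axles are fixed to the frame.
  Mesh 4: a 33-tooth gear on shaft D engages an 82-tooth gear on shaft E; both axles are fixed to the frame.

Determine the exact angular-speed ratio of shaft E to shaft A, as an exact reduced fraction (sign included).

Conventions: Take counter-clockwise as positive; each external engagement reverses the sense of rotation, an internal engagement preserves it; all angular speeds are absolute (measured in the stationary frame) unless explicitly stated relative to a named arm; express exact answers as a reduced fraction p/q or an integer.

class = fixed-axis compound train [4 meshes; 4 ratios multiply, 4 sense flips]
mesh 1 [79T→79T]: running ratio 1, sense −
mesh 2 [20T→58T]: running ratio 10/29, sense +
mesh 3 [21T→74T]: running ratio 105/1073, sense −
mesh 4 [33T→82T]: running ratio 3465/87986, sense +
ω_out/ω_in = 3465/87986

3465/87986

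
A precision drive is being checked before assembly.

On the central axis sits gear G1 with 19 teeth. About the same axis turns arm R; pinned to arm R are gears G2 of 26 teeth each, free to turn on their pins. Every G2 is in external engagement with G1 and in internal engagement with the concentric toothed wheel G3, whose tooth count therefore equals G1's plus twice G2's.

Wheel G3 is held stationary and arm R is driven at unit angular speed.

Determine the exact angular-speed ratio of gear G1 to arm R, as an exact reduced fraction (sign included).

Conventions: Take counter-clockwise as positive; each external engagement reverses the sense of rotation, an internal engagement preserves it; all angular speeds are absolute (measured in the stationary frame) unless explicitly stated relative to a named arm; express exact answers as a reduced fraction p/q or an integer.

class = planetary set [G3 = 19+2·26 = 71; Willis about the carrier]
ring teeth: 19 + 2·26 = 71
19(ω_sun−ω_arm) = −71(ω_ring−ω_arm),  ω_ring = 0, ω_arm = 1
ω_sun = 1 − (71/19)(0−1) = 90/19
ω_out/ω_in = 90/19

90/19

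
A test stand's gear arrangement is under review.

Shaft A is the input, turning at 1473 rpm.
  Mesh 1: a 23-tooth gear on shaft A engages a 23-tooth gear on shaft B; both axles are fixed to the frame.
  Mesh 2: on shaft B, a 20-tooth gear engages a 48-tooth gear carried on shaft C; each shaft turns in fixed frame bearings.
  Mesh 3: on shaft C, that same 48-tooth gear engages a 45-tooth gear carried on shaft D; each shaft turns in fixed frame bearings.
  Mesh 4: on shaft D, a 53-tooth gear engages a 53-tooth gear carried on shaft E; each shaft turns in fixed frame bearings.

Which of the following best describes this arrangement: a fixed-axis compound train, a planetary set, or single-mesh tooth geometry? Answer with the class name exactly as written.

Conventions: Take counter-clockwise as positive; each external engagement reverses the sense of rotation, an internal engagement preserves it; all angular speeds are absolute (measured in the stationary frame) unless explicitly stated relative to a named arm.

class = fixed-axis compound train [4 meshes; 4 ratios multiply, 4 sense flips]
classification: fixed-axis compound train

fixed-axis compound train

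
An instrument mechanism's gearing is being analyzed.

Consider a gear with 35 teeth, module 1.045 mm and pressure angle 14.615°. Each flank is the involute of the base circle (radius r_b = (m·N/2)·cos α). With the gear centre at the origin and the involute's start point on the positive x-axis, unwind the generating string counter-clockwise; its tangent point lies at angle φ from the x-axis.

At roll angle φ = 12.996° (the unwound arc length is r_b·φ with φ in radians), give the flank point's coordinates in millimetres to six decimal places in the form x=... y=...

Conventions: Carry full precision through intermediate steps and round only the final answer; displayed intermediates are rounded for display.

x=18.145148 y=0.068482

topology: single-mesh involute geometry — m = 1.045, N = 35
pitch radius r_p = m·N/2 = 1.045·35/2 = 18.287500
base radius r_b = r_p·cos α = 18.287500·cos 14.615° = 17.695774
roll angle φ = 12.996° = 0.22682299 rad
x = r_b·(cos φ + φ·sin φ) = 18.145148
y = r_b·(sin φ − φ·cos φ) = 0.068482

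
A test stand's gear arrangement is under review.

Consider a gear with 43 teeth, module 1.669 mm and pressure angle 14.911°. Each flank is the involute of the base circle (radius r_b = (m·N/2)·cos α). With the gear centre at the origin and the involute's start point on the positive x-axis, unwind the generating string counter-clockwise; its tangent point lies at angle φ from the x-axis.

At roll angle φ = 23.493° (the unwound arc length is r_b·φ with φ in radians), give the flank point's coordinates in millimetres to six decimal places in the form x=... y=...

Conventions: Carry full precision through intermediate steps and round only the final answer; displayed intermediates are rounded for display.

topology: single-mesh involute geometry — m = 1.669, N = 43
pitch radius r_p = m·N/2 = 1.669·43/2 = 35.883500
base radius r_b = r_p·cos α = 35.883500·cos 14.911° = 34.675184
roll angle φ = 23.493° = 0.41003020 rad
x = r_b·(cos φ + φ·sin φ) = 37.468686
y = r_b·(sin φ − φ·cos φ) = 0.783476

x=37.468686 y=0.783476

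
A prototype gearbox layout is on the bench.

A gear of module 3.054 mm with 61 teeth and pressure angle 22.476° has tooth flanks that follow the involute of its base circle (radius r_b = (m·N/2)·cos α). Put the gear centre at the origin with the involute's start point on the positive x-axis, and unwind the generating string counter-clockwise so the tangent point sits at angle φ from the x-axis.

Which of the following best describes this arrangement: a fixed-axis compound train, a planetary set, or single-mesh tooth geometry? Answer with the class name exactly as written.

single-mesh involute tooth geometry (61T wheel at module 3.054)
classification: single-mesh tooth geometry

single-mesh tooth geometry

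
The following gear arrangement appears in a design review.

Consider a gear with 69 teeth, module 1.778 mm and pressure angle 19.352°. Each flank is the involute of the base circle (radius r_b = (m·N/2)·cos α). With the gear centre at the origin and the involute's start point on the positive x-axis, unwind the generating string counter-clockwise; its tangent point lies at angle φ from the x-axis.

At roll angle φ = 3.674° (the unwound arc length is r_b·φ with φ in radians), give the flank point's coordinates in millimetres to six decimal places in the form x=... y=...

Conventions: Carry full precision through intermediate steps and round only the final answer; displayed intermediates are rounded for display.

x=57.994134 y=0.005084

topology: single-mesh involute geometry — m = 1.778, N = 69
pitch radius r_p = m·N/2 = 1.778·69/2 = 61.341000
base radius r_b = r_p·cos α = 61.341000·cos 19.352° = 57.875270
roll angle φ = 3.674° = 0.06412340 rad
x = r_b·(cos φ + φ·sin φ) = 57.994134
y = r_b·(sin φ − φ·cos φ) = 0.005084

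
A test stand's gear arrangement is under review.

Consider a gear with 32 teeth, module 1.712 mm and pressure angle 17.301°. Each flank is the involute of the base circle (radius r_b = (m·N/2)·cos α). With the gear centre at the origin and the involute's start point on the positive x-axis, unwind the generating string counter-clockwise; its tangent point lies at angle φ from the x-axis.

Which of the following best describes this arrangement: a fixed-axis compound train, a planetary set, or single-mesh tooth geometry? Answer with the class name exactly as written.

recognized (one wheel, involute flank): single-mesh tooth geometry, m = 1.712, N = 32
classification: single-mesh tooth geometry

single-mesh tooth geometry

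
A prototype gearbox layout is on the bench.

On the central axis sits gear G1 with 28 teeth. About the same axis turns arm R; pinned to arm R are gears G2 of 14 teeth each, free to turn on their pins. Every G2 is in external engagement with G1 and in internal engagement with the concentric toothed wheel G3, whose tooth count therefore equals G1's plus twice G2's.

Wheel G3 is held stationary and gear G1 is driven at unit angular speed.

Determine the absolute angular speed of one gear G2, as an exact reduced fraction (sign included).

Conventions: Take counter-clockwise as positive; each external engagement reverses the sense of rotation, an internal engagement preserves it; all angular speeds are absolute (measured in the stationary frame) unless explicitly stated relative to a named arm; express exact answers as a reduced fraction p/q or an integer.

-1

planetary set (28T centre, 14T on arm, 56T internal) — Willis relation
ring teeth: 28 + 2·14 = 56
28(ω_sun−ω_arm) = −56(ω_ring−ω_arm),  ω_ring = 0, ω_sun = 1
28(1−ω_arm) = −56(0−ω_arm)  ⇒  84·ω_arm = 28  ⇒  ω_arm = 1/3
sun–planet mesh: 28·(1−1/3) = −14·(ω_p−ω_arm)  ⇒  ω_p−ω_arm = -4/3
ω_p = 1/3 − 4/3 = -1
exact speed ratio = -1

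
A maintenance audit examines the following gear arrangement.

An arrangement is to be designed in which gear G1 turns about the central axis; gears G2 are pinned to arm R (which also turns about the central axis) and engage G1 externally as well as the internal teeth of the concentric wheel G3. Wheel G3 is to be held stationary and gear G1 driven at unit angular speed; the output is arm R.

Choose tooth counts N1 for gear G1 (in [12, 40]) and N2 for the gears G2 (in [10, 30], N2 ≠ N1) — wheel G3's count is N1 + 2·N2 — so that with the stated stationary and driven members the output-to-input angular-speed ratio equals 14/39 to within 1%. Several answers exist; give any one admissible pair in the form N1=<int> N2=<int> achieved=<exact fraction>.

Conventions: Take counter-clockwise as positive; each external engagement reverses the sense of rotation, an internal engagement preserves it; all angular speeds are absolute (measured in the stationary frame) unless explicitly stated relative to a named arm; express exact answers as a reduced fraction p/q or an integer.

N1=28 N2=11 achieved=14/39

design class (target 14/39): planetary set
Willis with ω_ring = 0: ω_arm/ω_sun = N1/(N1+N3); set equal to 14/39  ⇒  N3/N1 = 1/(14/39) − 1 = 25/14
N3 = N1 + 2·N2  ⇒  N2/N1 = (N3/N1 − 1)/2 = (25/14 − 1)/2 = 11/28
smallest multiple with N1 ≥ 12 and N2 ≥ 10: k = 1  ⇒  N1 = 1·28 = 28, N2 = 1·11 = 11 (N1 ≤ 40, N2 ≤ 30, N2 ≠ N1 ✓), N3 = 28 + 2·11 = 50
check: N1/(N1+N3) with N1 = 28, N3 = 50 gives 14/39; |achieved − target| = 0 ≤ 7/1950 ✓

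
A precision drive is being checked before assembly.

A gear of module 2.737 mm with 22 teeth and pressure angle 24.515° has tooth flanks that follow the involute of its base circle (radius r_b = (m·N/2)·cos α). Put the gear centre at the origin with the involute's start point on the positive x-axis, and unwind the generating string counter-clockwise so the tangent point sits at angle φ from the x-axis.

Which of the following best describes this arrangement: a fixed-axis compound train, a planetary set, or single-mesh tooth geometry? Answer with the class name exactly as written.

single-mesh tooth geometry

single-mesh involute tooth geometry (22T wheel at module 2.737)
classification: single-mesh tooth geometry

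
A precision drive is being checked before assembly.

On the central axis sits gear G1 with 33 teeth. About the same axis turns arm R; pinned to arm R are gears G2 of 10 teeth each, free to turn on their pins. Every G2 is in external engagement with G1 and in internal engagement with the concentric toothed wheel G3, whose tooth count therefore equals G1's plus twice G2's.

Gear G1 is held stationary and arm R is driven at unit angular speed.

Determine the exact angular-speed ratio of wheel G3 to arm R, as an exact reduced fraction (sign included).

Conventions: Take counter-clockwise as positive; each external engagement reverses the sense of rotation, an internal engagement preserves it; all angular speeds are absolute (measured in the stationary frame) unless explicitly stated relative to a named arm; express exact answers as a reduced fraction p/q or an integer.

recognized (axles ride arm R): planetary set, 33/10/53 teeth
ring teeth: 33 + 2·10 = 53
33(ω_sun−ω_arm) = −53(ω_ring−ω_arm),  ω_sun = 0, ω_arm = 1
ω_ring = 1 − (33/53)(0−1) = 86/53
ω_out/ω_in = 86/53

86/53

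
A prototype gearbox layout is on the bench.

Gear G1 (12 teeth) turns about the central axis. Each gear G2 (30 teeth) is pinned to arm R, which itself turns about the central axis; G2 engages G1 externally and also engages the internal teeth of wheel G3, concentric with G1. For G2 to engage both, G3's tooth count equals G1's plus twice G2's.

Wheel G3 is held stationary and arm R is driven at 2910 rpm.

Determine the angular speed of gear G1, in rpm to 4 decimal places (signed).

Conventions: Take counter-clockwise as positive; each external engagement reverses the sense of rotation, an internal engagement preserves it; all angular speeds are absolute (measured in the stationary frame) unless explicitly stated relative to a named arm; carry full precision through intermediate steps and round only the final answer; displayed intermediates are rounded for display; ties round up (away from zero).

topology: planetary set — G1 12T / G2 30T / G3 72T, arm = carrier (Willis)
normalise by the input: solve with ω_arm = 1, then scale by 2910 rpm
ring teeth: 12 + 2·30 = 72
12(ω_sun−ω_arm) = −72(ω_ring−ω_arm),  ω_ring = 0, ω_arm = 1
ω_sun = 1 − (72/12)(0−1) = 7
scale: ω_sun = 7 × 2910 rpm = +20370.0000 rpm

+20370.0000 rpm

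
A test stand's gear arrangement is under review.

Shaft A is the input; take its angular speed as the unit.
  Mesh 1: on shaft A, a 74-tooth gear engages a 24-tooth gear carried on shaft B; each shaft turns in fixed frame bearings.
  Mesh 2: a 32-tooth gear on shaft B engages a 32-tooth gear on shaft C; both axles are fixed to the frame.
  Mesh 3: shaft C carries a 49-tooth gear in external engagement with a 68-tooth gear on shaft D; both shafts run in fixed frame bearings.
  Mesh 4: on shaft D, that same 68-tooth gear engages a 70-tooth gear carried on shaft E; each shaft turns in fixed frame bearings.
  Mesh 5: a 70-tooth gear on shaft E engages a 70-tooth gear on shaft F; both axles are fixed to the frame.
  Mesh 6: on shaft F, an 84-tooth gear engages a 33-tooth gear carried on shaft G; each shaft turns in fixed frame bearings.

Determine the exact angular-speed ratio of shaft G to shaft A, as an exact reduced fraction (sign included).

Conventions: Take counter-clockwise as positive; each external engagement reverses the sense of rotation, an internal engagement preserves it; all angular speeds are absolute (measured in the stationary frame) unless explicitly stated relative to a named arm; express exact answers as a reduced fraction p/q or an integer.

class = fixed-axis compound train [6 meshes; 6 ratios multiply, 6 sense flips]
mesh 1 [74T→24T]: running ratio 37/12, sense −
mesh 2 [32T→32T]: running ratio 37/12, sense +
mesh 3 [49T→68T]: running ratio 1813/816, sense −
mesh 4 [68T→70T]: running ratio 259/120, sense +
mesh 5 [70T→70T]: running ratio 259/120, sense −
mesh 6 [84T→33T]: running ratio 1813/330, sense +
ω_out/ω_in = 1813/330

1813/330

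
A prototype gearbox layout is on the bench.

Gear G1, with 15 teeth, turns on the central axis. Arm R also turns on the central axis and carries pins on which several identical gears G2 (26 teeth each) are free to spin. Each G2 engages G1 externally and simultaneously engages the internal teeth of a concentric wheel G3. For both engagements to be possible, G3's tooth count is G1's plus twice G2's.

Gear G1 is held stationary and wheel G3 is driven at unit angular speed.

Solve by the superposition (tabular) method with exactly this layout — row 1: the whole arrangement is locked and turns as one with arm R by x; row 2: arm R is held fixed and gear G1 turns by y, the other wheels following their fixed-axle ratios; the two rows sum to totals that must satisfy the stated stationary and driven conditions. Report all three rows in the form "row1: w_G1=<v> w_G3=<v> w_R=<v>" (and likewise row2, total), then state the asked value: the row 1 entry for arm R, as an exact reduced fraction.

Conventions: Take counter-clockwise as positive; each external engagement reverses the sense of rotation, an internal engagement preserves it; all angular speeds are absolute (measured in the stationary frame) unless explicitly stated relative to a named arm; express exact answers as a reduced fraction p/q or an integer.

row1: w_G1=67/82 w_G3=67/82 w_R=67/82
row2: w_G1=-67/82 w_G3=15/82 w_R=0
total: w_G1=0 w_G3=1 w_R=67/82
asked value: 67/82

planetary set (15T centre, 26T on arm, 67T internal) — Willis relation
row 1 — lock + rotate with arm: ω_sun = ω_ring = ω_arm = x
row 2: sun turns y, ring = −(15/67)·y, arm 0
boundary: total ω_sun = x + y = 0 and total ω_ring = x − (15/67)·y = 1  ⇒  y = -67/82, x = 67/82
row 2 ring = −(15/67)·(-67/82) = 15/82
totals (row 1 + row 2): sun 67/82 + (-67/82) = 0, ring 67/82 + 15/82 = 1, arm 67/82 + 0 = 67/82
asked cell (row1, arm) = 67/82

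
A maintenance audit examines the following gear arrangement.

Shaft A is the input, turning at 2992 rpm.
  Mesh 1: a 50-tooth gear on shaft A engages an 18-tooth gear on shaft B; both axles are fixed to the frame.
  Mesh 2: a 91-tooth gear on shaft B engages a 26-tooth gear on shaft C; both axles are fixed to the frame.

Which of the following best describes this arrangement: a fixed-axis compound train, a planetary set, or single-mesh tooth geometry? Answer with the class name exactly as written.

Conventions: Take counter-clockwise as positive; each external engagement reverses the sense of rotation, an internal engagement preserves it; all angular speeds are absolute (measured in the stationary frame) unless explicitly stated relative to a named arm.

fixed-axis compound train

class = fixed-axis compound train [2 meshes; 2 ratios multiply, 2 sense flips]
classification: fixed-axis compound train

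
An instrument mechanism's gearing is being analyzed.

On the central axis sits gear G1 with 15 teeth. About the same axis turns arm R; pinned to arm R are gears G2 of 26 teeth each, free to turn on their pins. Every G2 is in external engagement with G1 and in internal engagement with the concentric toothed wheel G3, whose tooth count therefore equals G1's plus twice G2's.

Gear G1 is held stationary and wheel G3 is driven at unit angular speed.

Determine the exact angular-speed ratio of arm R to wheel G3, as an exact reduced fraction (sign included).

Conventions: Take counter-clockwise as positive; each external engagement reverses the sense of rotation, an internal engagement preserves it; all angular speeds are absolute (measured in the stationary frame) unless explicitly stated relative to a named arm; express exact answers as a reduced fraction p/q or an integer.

recognized (axles ride arm R): planetary set, 15/26/67 teeth
ring teeth: 15 + 2·26 = 67
15(ω_sun−ω_arm) = −67(ω_ring−ω_arm),  ω_sun = 0, ω_ring = 1
15(0−ω_arm) = −67(1−ω_arm)  ⇒  82·ω_arm = 67  ⇒  ω_arm = 67/82
ω_out/ω_in = 67/82

67/82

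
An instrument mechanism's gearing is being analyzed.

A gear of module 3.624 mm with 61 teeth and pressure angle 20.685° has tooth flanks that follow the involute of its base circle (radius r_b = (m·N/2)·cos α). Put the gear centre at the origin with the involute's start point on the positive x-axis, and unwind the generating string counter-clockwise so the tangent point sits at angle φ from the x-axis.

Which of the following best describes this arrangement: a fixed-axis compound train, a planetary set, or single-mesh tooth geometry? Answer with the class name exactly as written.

single-mesh tooth geometry

class = single-mesh tooth geometry [base-circle involute, m = 3.624, 61T]
classification: single-mesh tooth geometry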